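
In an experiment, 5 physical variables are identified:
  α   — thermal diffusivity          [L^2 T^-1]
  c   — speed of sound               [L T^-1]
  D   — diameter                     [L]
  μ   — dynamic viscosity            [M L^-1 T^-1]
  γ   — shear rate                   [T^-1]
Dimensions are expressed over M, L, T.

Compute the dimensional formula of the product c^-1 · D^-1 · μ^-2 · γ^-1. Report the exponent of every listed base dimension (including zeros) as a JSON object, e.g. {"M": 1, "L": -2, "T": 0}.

{"M": -2, "L": 0, "T": 4}

Dimensional matrix (M×L×T by α×c×D×μ×γ):
  M: [ 0  0  0  1  0]
  L: [ 2  1  1 -1  0]
  T: [-1 -1  0 -1 -1]
  [M]: (-1)·0+(-1)·0+(-2)·1+(-1)·0 = -2
  [L]: (-1)·1+(-1)·1+(-2)·-1+(-1)·0 = 0
  [T]: (-1)·-1+(-1)·0+(-2)·-1+(-1)·-1 = 4
⇒ M^-2 T^4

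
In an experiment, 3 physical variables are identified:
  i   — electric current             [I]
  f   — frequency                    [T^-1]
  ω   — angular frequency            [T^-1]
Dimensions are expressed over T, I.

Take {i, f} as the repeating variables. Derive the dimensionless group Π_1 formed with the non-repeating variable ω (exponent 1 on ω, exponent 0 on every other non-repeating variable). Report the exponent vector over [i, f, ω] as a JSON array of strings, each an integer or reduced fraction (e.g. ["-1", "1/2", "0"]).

Write exponents as rows T,I / cols i,f,ω:
  T: [ 0 -1 -1]
  I: [ 1  0  0]
RREF → pivots at {i,f} ⇒ r = 2
Repeat: i,f; free: ω
RREF:
  r0: [   1    0    0]
  r1: [   0    1    1]
Fix exponent of ω at 1; solve each RREF row for its pivot's exponent:
  r0: exp(i) + (0)·1 = 0 ⇒ exp(i) = 0
  r1: exp(f) + (1)·1 = 0 ⇒ exp(f) = -1
Π_1 = f^-1 · ω

["0", "-1", "1"]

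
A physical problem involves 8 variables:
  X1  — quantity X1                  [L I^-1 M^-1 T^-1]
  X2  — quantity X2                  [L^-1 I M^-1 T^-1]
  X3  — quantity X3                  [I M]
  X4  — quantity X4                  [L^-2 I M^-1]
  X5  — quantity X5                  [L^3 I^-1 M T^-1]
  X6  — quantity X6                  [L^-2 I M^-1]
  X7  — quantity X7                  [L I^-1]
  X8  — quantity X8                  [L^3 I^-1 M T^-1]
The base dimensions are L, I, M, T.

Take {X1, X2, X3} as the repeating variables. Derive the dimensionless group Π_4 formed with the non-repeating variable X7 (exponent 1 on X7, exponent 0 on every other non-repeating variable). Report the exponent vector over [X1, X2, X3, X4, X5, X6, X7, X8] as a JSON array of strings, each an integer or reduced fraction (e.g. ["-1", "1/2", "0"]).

["-1/2", "1/2", "0", "0", "0", "0", "1", "0"]

Exponent matrix [L,I,M,T] × [X1,X2,X3,X4,X5,X6,X7,X8]:
  L: [ 1 -1  0 -2  3 -2  1  3]
  I: [-1  1  1  1 -1  1 -1 -1]
  M: [-1 -1  1 -1  1 -1  0  1]
  T: [-1 -1  0  0 -1  0  0 -1]
Echelon form has 3 nonzero rows (pivots: X1,X2,X3)
Pivot set = {X1,X2,X3}, free = {X4,X5,X6,X7,X8}
RREF:
  r0: [   1    0    0   -1    2   -1  1/2    2]
  r1: [   0    1    0    1   -1    1 -1/2   -1]
  r2: [   0    0    1   -1    2   -1    0    2]
  r3: [   0    0    0    0    0    0    0    0]
Fix exponent of X7 at 1, X4 at 0, X5 at 0, X6 at 0, X8 at 0; solve each RREF row for its pivot's exponent:
  r0: exp(X1) + (1/2)·1 = 0 ⇒ exp(X1) = -1/2
  r1: exp(X2) + (-1/2)·1 = 0 ⇒ exp(X2) = 1/2
  r2: exp(X3) + (0)·1 = 0 ⇒ exp(X3) = 0
Π_4 = X1^(-1/2) · X2^(1/2) · X7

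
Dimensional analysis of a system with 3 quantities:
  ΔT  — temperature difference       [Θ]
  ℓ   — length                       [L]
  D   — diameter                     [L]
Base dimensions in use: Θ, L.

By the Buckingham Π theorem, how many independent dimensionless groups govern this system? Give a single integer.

1

Write exponents as rows Θ,L / cols ΔT,ℓ,D:
  Θ: [ 1  0  0]
  L: [ 0  1  1]
Echelon form has 2 nonzero rows (pivots: ΔT,ℓ)
Π count = n − r = 3 − 2 = 1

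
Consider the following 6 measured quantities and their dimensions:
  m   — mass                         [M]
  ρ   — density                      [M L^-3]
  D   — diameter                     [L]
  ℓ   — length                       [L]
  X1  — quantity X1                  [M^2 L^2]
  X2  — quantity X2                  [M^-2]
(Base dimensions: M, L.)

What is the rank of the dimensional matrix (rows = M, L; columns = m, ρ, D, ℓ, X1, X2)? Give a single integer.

2

Dimensional matrix (M×L by m×ρ×D×ℓ×X1×X2):
  M: [ 1  1  0  0  2 -2]
  L: [ 0 -3  1  1  2  0]
Row reduction gives pivot columns m,ρ; rank = 2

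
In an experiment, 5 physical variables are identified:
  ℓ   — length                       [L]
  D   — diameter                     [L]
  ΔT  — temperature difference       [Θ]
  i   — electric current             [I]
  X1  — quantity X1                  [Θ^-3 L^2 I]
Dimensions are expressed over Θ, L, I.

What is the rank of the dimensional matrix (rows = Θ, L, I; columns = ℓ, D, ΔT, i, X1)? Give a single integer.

3

Write exponents as rows Θ,L,I / cols ℓ,D,ΔT,i,X1:
  Θ: [ 0  0  1  0 -3]
  L: [ 1  1  0  0  2]
  I: [ 0  0  0  1  1]
RREF → pivots at {ℓ,ΔT,i} ⇒ r = 3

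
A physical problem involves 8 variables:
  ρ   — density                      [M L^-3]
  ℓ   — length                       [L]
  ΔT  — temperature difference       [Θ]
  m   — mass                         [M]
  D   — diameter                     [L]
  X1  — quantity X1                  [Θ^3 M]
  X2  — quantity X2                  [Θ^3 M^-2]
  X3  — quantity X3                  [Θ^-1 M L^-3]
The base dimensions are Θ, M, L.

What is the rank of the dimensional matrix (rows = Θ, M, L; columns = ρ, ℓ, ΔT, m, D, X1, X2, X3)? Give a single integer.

3

Dimensional matrix (Θ×M×L by ρ×ℓ×ΔT×m×D×X1×X2×X3):
  Θ: [ 0  0  1  0  0  3  3 -1]
  M: [ 1  0  0  1  0  1 -2  1]
  L: [-3  1  0  0  1  0  0 -3]
Echelon form has 3 nonzero rows (pivots: ρ,ℓ,ΔT)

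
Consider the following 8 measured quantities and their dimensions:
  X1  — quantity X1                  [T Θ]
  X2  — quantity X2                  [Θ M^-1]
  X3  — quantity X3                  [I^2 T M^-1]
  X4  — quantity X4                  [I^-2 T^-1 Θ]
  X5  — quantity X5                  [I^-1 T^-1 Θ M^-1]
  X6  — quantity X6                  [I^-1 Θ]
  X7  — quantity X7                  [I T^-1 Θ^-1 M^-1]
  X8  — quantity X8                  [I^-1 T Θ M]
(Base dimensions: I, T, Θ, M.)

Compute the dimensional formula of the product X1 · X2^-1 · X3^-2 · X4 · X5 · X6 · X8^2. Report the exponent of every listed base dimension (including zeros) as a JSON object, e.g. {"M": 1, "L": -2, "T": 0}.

{"I": -10, "T": -1, "Θ": 5, "M": 4}

Dimensional matrix (I×T×Θ×M by X1×X2×X3×X4×X5×X6×X7×X8):
  I: [ 0  0  2 -2 -1 -1  1 -1]
  T: [ 1  0  1 -1 -1  0 -1  1]
  Θ: [ 1  1  0  1  1  1 -1  1]
  M: [ 0 -1 -1  0 -1  0 -1  1]
  [I]: (1)·0+(-1)·0+(-2)·2+(1)·-2+(1)·-1+(1)·-1+(2)·-1 = -10
  [T]: (1)·1+(-1)·0+(-2)·1+(1)·-1+(1)·-1+(1)·0+(2)·1 = -1
  [Θ]: (1)·1+(-1)·1+(-2)·0+(1)·1+(1)·1+(1)·1+(2)·1 = 5
  [M]: (1)·0+(-1)·-1+(-2)·-1+(1)·0+(1)·-1+(1)·0+(2)·1 = 4
⇒ I^-10 T^-1 Θ^5 M^4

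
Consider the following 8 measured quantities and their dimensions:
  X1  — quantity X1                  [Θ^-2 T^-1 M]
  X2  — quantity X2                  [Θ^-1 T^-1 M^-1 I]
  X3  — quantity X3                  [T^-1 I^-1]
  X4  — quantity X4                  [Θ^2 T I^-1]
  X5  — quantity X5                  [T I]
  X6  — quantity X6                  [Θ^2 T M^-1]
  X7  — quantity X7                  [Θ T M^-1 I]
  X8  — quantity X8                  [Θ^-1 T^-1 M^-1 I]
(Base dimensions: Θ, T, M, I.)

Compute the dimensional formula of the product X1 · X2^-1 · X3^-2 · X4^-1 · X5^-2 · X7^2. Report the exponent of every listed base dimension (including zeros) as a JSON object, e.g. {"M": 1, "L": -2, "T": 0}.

{"Θ": -1, "T": 1, "M": 0, "I": 2}

Exponent matrix [Θ,T,M,I] × [X1,X2,X3,X4,X5,X6,X7,X8]:
  Θ: [-2 -1  0  2  0  2  1 -1]
  T: [-1 -1 -1  1  1  1  1 -1]
  M: [ 1 -1  0  0  0 -1 -1 -1]
  I: [ 0  1 -1 -1  1  0  1  1]
  [Θ]: (1)·-2+(-1)·-1+(-2)·0+(-1)·2+(-2)·0+(2)·1 = -1
  [T]: (1)·-1+(-1)·-1+(-2)·-1+(-1)·1+(-2)·1+(2)·1 = 1
  [M]: (1)·1+(-1)·-1+(-2)·0+(-1)·0+(-2)·0+(2)·-1 = 0
  [I]: (1)·0+(-1)·1+(-2)·-1+(-1)·-1+(-2)·1+(2)·1 = 2
⇒ Θ^-1 T I^2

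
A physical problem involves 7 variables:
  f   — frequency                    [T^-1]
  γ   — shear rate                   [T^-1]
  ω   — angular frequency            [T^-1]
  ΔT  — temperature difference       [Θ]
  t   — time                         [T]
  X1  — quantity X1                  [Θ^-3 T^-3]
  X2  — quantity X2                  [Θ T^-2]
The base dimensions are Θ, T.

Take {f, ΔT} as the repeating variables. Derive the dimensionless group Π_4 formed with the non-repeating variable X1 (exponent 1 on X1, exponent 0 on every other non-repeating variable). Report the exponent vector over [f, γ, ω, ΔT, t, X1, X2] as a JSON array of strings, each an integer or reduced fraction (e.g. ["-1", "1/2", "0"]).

["-3", "0", "0", "3", "0", "1", "0"]

Write exponents as rows Θ,T / cols f,γ,ω,ΔT,t,X1,X2:
  Θ: [ 0  0  0  1  0 -3  1]
  T: [-1 -1 -1  0  1 -3 -2]
Echelon form has 2 nonzero rows (pivots: f,ΔT)
Pivot set = {f,ΔT}, free = {γ,ω,t,X1,X2}
RREF:
  r0: [   1    1    1    0   -1    3    2]
  r1: [   0    0    0    1    0   -3    1]
Fix exponent of X1 at 1, γ at 0, ω at 0, t at 0, X2 at 0; solve each RREF row for its pivot's exponent:
  r0: exp(f) + (3)·1 = 0 ⇒ exp(f) = -3
  r1: exp(ΔT) + (-3)·1 = 0 ⇒ exp(ΔT) = 3
Π_4 = f^-3 · ΔT^3 · X1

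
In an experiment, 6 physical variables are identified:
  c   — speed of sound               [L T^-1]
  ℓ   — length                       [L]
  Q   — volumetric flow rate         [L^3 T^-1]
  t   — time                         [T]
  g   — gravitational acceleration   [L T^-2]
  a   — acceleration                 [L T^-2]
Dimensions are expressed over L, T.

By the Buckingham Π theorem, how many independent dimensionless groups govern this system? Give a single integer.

4

Write exponents as rows L,T / cols c,ℓ,Q,t,g,a:
  L: [ 1  1  3  0  1  1]
  T: [-1  0 -1  1 -2 -2]
RREF → pivots at {c,ℓ} ⇒ r = 2
6 vars − rank 2 = 4 Π groups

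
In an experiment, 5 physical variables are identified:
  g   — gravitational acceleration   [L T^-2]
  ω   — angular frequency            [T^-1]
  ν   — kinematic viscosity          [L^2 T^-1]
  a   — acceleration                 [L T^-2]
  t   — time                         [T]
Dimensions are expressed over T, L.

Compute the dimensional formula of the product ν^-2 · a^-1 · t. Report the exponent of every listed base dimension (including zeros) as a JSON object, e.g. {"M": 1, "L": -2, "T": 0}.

Dimensional matrix (T×L by g×ω×ν×a×t):
  T: [-2 -1 -1 -2  1]
  L: [ 1  0  2  1  0]
  [T]: (-2)·-1+(-1)·-2+(1)·1 = 5
  [L]: (-2)·2+(-1)·1+(1)·0 = -5
⇒ T^5 L^-5

{"T": 5, "L": -5}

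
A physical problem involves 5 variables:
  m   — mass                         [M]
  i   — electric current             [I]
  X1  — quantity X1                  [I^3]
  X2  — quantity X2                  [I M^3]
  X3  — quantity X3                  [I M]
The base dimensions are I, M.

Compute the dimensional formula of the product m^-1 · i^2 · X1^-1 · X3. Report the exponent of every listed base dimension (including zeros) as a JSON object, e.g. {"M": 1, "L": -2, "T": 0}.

{"I": 0, "M": 0}

Exponent matrix [I,M] × [m,i,X1,X2,X3]:
  I: [ 0  1  3  1  1]
  M: [ 1  0  0  3  1]
  [I]: (-1)·0+(2)·1+(-1)·3+(1)·1 = 0
  [M]: (-1)·1+(2)·0+(-1)·0+(1)·1 = 0
⇒ 1 (dimensionless)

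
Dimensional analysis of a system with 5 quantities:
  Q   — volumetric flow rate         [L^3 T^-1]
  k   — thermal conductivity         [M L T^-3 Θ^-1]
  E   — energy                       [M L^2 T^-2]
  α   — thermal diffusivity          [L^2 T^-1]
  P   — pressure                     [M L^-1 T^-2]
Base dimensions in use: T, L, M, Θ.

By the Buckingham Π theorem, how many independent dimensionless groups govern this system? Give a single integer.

1

Dimensional matrix (T×L×M×Θ by Q×k×E×α×P):
  T: [-1 -3 -2 -1 -2]
  L: [ 3  1  2  2 -1]
  M: [ 0  1  1  0  1]
  Θ: [ 0 -1  0  0  0]
RREF → pivots at {Q,k,E,α} ⇒ r = 4
Π count = n − r = 5 − 4 = 1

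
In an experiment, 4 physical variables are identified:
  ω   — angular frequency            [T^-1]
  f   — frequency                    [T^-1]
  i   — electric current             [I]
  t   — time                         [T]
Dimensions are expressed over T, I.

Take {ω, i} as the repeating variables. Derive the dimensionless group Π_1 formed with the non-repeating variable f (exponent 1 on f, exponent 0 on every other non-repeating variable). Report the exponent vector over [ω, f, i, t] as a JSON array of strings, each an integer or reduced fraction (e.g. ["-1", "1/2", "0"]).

["-1", "1", "0", "0"]

Exponent matrix [T,I] × [ω,f,i,t]:
  T: [-1 -1  0  1]
  I: [ 0  0  1  0]
Row reduction gives pivot columns ω,i; rank = 2
Repeat: ω,i; free: f,t
RREF:
  r0: [   1    1    0   -1]
  r1: [   0    0    1    0]
Fix exponent of f at 1, t at 0; solve each RREF row for its pivot's exponent:
  r0: exp(ω) + (1)·1 = 0 ⇒ exp(ω) = -1
  r1: exp(i) + (0)·1 = 0 ⇒ exp(i) = 0
Π_1 = ω^-1 · f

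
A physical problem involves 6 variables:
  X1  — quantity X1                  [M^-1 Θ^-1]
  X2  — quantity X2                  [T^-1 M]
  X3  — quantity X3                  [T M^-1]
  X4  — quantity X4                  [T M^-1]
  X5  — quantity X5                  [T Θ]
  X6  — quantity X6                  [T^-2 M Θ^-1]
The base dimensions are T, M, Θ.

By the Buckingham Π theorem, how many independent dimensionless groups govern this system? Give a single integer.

Write exponents as rows T,M,Θ / cols X1,X2,X3,X4,X5,X6:
  T: [ 0 -1  1  1  1 -2]
  M: [-1  1 -1 -1  0  1]
  Θ: [-1  0  0  0  1 -1]
Echelon form has 2 nonzero rows (pivots: X1,X2)
n=6, r=2 ⇒ 4 dimensionless groups

4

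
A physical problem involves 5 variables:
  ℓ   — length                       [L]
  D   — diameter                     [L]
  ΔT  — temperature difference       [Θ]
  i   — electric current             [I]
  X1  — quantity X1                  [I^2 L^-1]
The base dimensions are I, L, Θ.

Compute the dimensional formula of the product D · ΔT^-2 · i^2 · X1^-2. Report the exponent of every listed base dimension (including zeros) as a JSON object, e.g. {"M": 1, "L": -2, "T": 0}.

Write exponents as rows I,L,Θ / cols ℓ,D,ΔT,i,X1:
  I: [ 0  0  0  1  2]
  L: [ 1  1  0  0 -1]
  Θ: [ 0  0  1  0  0]
  [I]: (1)·0+(-2)·0+(2)·1+(-2)·2 = -2
  [L]: (1)·1+(-2)·0+(2)·0+(-2)·-1 = 3
  [Θ]: (1)·0+(-2)·1+(2)·0+(-2)·0 = -2
⇒ I^-2 L^3 Θ^-2

{"I": -2, "L": 3, "Θ": -2}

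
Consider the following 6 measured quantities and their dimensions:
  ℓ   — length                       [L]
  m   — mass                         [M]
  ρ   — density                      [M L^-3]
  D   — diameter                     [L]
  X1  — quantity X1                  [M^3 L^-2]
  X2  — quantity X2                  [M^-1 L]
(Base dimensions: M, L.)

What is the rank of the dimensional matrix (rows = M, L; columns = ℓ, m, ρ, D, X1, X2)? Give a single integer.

2

Exponent matrix [M,L] × [ℓ,m,ρ,D,X1,X2]:
  M: [ 0  1  1  0  3 -1]
  L: [ 1  0 -3  1 -2  1]
Row reduction gives pivot columns ℓ,m; rank = 2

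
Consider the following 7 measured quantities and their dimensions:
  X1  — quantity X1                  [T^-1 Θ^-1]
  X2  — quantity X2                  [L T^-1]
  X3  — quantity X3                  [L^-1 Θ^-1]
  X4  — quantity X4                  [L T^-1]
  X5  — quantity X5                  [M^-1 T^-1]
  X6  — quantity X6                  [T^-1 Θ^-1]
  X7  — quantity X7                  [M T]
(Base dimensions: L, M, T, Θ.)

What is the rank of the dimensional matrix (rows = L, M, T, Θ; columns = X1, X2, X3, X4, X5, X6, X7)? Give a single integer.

Write exponents as rows L,M,T,Θ / cols X1,X2,X3,X4,X5,X6,X7:
  L: [ 0  1 -1  1  0  0  0]
  M: [ 0  0  0  0 -1  0  1]
  T: [-1 -1  0 -1 -1 -1  1]
  Θ: [-1  0 -1  0  0 -1  0]
Row reduction gives pivot columns X1,X2,X5; rank = 3

3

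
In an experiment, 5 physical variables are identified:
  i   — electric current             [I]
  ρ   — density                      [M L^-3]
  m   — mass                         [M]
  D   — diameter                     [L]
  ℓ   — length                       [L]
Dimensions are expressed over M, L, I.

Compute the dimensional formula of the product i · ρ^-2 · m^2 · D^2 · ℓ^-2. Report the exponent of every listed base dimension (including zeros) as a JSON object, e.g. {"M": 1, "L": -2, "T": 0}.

{"M": 0, "L": 6, "I": 1}

Exponent matrix [M,L,I] × [i,ρ,m,D,ℓ]:
  M: [ 0  1  1  0  0]
  L: [ 0 -3  0  1  1]
  I: [ 1  0  0  0  0]
  [M]: (1)·0+(-2)·1+(2)·1+(2)·0+(-2)·0 = 0
  [L]: (1)·0+(-2)·-3+(2)·0+(2)·1+(-2)·1 = 6
  [I]: (1)·1+(-2)·0+(2)·0+(2)·0+(-2)·0 = 1
⇒ L^6 I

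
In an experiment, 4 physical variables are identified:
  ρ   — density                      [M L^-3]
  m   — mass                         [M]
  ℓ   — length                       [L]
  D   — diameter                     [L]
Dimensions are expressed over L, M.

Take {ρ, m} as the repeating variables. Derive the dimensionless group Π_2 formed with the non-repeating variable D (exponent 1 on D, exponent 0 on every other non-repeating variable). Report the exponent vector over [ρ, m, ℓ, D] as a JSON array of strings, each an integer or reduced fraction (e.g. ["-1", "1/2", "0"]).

Exponent matrix [L,M] × [ρ,m,ℓ,D]:
  L: [-3  0  1  1]
  M: [ 1  1  0  0]
Row reduction gives pivot columns ρ,m; rank = 2
Pivot set = {ρ,m}, free = {ℓ,D}
RREF:
  r0: [   1    0 -1/3 -1/3]
  r1: [   0    1  1/3  1/3]
Fix exponent of D at 1, ℓ at 0; solve each RREF row for its pivot's exponent:
  r0: exp(ρ) + (-1/3)·1 = 0 ⇒ exp(ρ) = 1/3
  r1: exp(m) + (1/3)·1 = 0 ⇒ exp(m) = -1/3
Π_2 = ρ^(1/3) · m^(-1/3) · D

["1/3", "-1/3", "0", "1"]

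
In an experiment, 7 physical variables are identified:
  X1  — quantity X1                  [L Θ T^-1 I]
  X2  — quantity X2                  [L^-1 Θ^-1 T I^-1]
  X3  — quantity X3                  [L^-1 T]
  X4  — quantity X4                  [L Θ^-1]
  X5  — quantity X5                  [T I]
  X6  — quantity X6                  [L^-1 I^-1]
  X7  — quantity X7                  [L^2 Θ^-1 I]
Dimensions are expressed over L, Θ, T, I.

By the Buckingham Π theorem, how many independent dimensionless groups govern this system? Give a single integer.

Dimensional matrix (L×Θ×T×I by X1×X2×X3×X4×X5×X6×X7):
  L: [ 1 -1 -1  1  0 -1  2]
  Θ: [ 1 -1  0 -1  0  0 -1]
  T: [-1  1  1  0  1  0  0]
  I: [ 1 -1  0  0  1 -1  1]
Row reduction gives pivot columns X1,X3,X4; rank = 3
Π count = n − r = 7 − 3 = 4

4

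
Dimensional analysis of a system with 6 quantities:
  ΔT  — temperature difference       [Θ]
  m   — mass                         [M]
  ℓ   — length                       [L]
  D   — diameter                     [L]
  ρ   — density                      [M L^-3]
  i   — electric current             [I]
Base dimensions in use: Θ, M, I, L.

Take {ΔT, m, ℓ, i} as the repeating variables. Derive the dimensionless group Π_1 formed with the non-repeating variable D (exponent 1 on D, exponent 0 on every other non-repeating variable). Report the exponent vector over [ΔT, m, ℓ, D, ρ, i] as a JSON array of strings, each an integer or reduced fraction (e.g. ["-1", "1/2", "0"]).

Dimensional matrix (Θ×M×I×L by ΔT×m×ℓ×D×ρ×i):
  Θ: [ 1  0  0  0  0  0]
  M: [ 0  1  0  0  1  0]
  I: [ 0  0  0  0  0  1]
  L: [ 0  0  1  1 -3  0]
Echelon form has 4 nonzero rows (pivots: ΔT,m,ℓ,i)
Repeat: ΔT,m,ℓ,i; free: D,ρ
RREF:
  r0: [   1    0    0    0    0    0]
  r1: [   0    1    0    0    1    0]
  r2: [   0    0    1    1   -3    0]
  r3: [   0    0    0    0    0    1]
Fix exponent of D at 1, ρ at 0; solve each RREF row for its pivot's exponent:
  r0: exp(ΔT) + (0)·1 = 0 ⇒ exp(ΔT) = 0
  r1: exp(m) + (0)·1 = 0 ⇒ exp(m) = 0
  r2: exp(ℓ) + (1)·1 = 0 ⇒ exp(ℓ) = -1
  r3: exp(i) + (0)·1 = 0 ⇒ exp(i) = 0
Π_1 = ℓ^-1 · D

["0", "0", "-1", "1", "0", "0"]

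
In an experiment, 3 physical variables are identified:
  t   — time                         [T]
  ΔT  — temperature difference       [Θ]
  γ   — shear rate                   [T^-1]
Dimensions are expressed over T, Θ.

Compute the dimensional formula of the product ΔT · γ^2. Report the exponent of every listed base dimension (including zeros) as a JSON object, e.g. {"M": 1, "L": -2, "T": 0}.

{"T": -2, "Θ": 1}

Write exponents as rows T,Θ / cols t,ΔT,γ:
  T: [ 1  0 -1]
  Θ: [ 0  1  0]
  [T]: (1)·0+(2)·-1 = -2
  [Θ]: (1)·1+(2)·0 = 1
⇒ T^-2 Θ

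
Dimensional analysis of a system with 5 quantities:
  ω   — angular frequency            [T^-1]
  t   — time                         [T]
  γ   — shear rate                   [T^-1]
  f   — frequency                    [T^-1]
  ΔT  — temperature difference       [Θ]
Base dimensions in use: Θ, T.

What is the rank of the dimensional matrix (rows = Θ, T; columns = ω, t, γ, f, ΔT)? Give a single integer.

Dimensional matrix (Θ×T by ω×t×γ×f×ΔT):
  Θ: [ 0  0  0  0  1]
  T: [-1  1 -1 -1  0]
Row reduction gives pivot columns ω,ΔT; rank = 2

2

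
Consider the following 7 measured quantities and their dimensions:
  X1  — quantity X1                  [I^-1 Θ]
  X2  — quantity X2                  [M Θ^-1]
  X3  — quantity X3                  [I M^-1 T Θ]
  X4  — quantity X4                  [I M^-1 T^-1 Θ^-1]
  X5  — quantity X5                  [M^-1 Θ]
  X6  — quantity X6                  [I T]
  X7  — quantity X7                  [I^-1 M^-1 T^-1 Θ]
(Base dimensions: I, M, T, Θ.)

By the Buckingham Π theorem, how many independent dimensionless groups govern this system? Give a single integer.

Write exponents as rows I,M,T,Θ / cols X1,X2,X3,X4,X5,X6,X7:
  I: [-1  0  1  1  0  1 -1]
  M: [ 0  1 -1 -1 -1  0 -1]
  T: [ 0  0  1 -1  0  1 -1]
  Θ: [ 1 -1  1 -1  1  0  1]
Row reduction gives pivot columns X1,X2,X3; rank = 3
7 vars − rank 3 = 4 Π groups

4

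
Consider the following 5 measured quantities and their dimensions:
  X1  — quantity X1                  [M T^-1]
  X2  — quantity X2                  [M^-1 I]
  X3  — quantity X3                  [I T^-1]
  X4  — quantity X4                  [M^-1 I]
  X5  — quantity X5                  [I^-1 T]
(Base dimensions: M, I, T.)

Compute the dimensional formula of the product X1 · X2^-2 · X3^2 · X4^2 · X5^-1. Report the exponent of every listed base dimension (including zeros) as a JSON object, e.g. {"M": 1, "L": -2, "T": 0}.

Dimensional matrix (M×I×T by X1×X2×X3×X4×X5):
  M: [ 1 -1  0 -1  0]
  I: [ 0  1  1  1 -1]
  T: [-1  0 -1  0  1]
  [M]: (1)·1+(-2)·-1+(2)·0+(2)·-1+(-1)·0 = 1
  [I]: (1)·0+(-2)·1+(2)·1+(2)·1+(-1)·-1 = 3
  [T]: (1)·-1+(-2)·0+(2)·-1+(2)·0+(-1)·1 = -4
⇒ M I^3 T^-4

{"M": 1, "I": 3, "T": -4}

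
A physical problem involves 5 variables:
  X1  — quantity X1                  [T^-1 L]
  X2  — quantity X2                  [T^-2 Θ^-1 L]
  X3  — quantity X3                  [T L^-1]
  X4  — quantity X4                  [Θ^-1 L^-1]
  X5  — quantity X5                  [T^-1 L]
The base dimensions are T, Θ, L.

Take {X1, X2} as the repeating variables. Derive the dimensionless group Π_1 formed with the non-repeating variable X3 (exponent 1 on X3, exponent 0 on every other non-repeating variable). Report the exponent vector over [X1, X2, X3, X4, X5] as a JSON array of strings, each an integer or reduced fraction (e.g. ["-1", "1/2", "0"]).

["1", "0", "1", "0", "0"]

Write exponents as rows T,Θ,L / cols X1,X2,X3,X4,X5:
  T: [-1 -2  1  0 -1]
  Θ: [ 0 -1  0 -1  0]
  L: [ 1  1 -1 -1  1]
Echelon form has 2 nonzero rows (pivots: X1,X2)
Repeat: X1,X2; free: X3,X4,X5
RREF:
  r0: [   1    0   -1   -2    1]
  r1: [   0    1    0    1    0]
  r2: [   0    0    0    0    0]
Fix exponent of X3 at 1, X4 at 0, X5 at 0; solve each RREF row for its pivot's exponent:
  r0: exp(X1) + (-1)·1 = 0 ⇒ exp(X1) = 1
  r1: exp(X2) + (0)·1 = 0 ⇒ exp(X2) = 0
Π_1 = X1 · X3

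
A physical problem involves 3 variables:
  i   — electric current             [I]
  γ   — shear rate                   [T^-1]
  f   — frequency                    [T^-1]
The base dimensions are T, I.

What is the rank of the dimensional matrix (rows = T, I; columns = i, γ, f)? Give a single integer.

2

Exponent matrix [T,I] × [i,γ,f]:
  T: [ 0 -1 -1]
  I: [ 1  0  0]
Row reduction gives pivot columns i,γ; rank = 2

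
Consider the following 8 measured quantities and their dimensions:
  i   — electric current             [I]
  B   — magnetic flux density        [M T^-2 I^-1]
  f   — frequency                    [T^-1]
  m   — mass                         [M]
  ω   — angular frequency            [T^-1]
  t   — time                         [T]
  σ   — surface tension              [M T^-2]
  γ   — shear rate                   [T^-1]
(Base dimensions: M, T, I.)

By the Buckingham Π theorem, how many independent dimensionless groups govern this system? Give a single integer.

Write exponents as rows M,T,I / cols i,B,f,m,ω,t,σ,γ:
  M: [ 0  1  0  1  0  0  1  0]
  T: [ 0 -2 -1  0 -1  1 -2 -1]
  I: [ 1 -1  0  0  0  0  0  0]
RREF → pivots at {i,B,f} ⇒ r = 3
n=8, r=3 ⇒ 5 dimensionless groups

5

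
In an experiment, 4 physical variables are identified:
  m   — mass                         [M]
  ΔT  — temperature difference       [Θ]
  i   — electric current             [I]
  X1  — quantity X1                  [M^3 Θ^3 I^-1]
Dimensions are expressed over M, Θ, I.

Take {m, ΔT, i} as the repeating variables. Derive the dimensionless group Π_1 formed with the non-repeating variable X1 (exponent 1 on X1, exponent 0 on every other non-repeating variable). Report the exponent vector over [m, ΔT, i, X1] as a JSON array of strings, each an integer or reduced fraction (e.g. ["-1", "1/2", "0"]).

["-3", "-3", "1", "1"]

Dimensional matrix (M×Θ×I by m×ΔT×i×X1):
  M: [ 1  0  0  3]
  Θ: [ 0  1  0  3]
  I: [ 0  0  1 -1]
RREF → pivots at {m,ΔT,i} ⇒ r = 3
Repeat: m,ΔT,i; free: X1
RREF:
  r0: [   1    0    0    3]
  r1: [   0    1    0    3]
  r2: [   0    0    1   -1]
Fix exponent of X1 at 1; solve each RREF row for its pivot's exponent:
  r0: exp(m) + (3)·1 = 0 ⇒ exp(m) = -3
  r1: exp(ΔT) + (3)·1 = 0 ⇒ exp(ΔT) = -3
  r2: exp(i) + (-1)·1 = 0 ⇒ exp(i) = 1
Π_1 = m^-3 · ΔT^-3 · i · X1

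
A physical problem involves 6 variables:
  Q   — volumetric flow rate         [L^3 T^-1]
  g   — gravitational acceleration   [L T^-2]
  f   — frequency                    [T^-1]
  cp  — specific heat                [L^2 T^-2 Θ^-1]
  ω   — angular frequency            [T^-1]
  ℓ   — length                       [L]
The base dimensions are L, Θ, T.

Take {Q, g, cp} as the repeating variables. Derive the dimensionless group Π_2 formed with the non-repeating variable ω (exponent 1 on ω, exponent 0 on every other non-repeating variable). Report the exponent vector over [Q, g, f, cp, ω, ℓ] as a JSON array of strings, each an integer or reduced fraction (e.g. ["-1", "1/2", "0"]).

["1/5", "-3/5", "0", "0", "1", "0"]

Exponent matrix [L,Θ,T] × [Q,g,f,cp,ω,ℓ]:
  L: [ 3  1  0  2  0  1]
  Θ: [ 0  0  0 -1  0  0]
  T: [-1 -2 -1 -2 -1  0]
Echelon form has 3 nonzero rows (pivots: Q,g,cp)
Pivot set = {Q,g,cp}, free = {f,ω,ℓ}
RREF:
  r0: [   1    0 -1/5    0 -1/5  2/5]
  r1: [   0    1  3/5    0  3/5 -1/5]
  r2: [   0    0    0    1    0    0]
Fix exponent of ω at 1, f at 0, ℓ at 0; solve each RREF row for its pivot's exponent:
  r0: exp(Q) + (-1/5)·1 = 0 ⇒ exp(Q) = 1/5
  r1: exp(g) + (3/5)·1 = 0 ⇒ exp(g) = -3/5
  r2: exp(cp) + (0)·1 = 0 ⇒ exp(cp) = 0
Π_2 = Q^(1/5) · g^(-3/5) · ω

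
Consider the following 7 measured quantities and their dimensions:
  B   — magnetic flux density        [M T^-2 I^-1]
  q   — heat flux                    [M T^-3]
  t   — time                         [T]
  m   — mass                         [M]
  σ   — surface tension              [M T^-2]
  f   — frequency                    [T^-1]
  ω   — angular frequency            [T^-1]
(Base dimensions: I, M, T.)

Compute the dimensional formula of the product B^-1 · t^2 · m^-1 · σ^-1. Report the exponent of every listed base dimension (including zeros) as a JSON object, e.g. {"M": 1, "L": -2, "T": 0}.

{"I": 1, "M": -3, "T": 6}

Write exponents as rows I,M,T / cols B,q,t,m,σ,f,ω:
  I: [-1  0  0  0  0  0  0]
  M: [ 1  1  0  1  1  0  0]
  T: [-2 -3  1  0 -2 -1 -1]
  [I]: (-1)·-1+(2)·0+(-1)·0+(-1)·0 = 1
  [M]: (-1)·1+(2)·0+(-1)·1+(-1)·1 = -3
  [T]: (-1)·-2+(2)·1+(-1)·0+(-1)·-2 = 6
⇒ I M^-3 T^6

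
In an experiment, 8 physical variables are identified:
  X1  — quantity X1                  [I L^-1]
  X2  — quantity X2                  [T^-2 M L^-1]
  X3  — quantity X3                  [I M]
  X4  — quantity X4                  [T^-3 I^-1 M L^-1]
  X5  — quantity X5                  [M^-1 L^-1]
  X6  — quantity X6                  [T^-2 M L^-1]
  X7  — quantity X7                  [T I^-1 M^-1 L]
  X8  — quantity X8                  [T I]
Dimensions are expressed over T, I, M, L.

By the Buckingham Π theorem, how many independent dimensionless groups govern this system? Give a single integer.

Write exponents as rows T,I,M,L / cols X1,X2,X3,X4,X5,X6,X7,X8:
  T: [ 0 -2  0 -3  0 -2  1  1]
  I: [ 1  0  1 -1  0  0 -1  1]
  M: [ 0  1  1  1 -1  1 -1  0]
  L: [-1 -1  0 -1 -1 -1  1  0]
RREF → pivots at {X1,X2,X3} ⇒ r = 3
Π count = n − r = 8 − 3 = 5

5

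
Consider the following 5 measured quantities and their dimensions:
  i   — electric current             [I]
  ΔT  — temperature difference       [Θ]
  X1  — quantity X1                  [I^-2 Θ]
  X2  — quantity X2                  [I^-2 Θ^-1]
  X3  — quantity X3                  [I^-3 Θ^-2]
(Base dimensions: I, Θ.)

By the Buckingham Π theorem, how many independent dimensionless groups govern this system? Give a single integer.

Dimensional matrix (I×Θ by i×ΔT×X1×X2×X3):
  I: [ 1  0 -2 -2 -3]
  Θ: [ 0  1  1 -1 -2]
Row reduction gives pivot columns i,ΔT; rank = 2
n=5, r=2 ⇒ 3 dimensionless groups

3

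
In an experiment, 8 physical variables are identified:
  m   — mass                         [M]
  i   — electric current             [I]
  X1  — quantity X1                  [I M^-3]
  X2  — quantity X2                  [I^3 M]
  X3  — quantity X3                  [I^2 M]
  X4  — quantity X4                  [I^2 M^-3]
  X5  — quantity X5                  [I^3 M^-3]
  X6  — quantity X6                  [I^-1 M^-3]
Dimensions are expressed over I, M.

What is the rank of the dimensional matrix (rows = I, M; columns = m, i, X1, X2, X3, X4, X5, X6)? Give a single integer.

Dimensional matrix (I×M by m×i×X1×X2×X3×X4×X5×X6):
  I: [ 0  1  1  3  2  2  3 -1]
  M: [ 1  0 -3  1  1 -3 -3 -3]
Row reduction gives pivot columns m,i; rank = 2

2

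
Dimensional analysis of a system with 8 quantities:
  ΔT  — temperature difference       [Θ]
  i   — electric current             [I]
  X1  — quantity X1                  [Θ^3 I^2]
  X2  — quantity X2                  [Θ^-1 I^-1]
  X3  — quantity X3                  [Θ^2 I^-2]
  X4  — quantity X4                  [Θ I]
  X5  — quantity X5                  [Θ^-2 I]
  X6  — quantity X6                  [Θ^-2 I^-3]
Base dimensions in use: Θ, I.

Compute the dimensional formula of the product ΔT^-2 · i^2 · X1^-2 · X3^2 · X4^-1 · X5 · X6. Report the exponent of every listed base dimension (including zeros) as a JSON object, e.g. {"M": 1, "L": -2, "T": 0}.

Write exponents as rows Θ,I / cols ΔT,i,X1,X2,X3,X4,X5,X6:
  Θ: [ 1  0  3 -1  2  1 -2 -2]
  I: [ 0  1  2 -1 -2  1  1 -3]
  [Θ]: (-2)·1+(2)·0+(-2)·3+(2)·2+(-1)·1+(1)·-2+(1)·-2 = -9
  [I]: (-2)·0+(2)·1+(-2)·2+(2)·-2+(-1)·1+(1)·1+(1)·-3 = -9
⇒ Θ^-9 I^-9

{"Θ": -9, "I": -9}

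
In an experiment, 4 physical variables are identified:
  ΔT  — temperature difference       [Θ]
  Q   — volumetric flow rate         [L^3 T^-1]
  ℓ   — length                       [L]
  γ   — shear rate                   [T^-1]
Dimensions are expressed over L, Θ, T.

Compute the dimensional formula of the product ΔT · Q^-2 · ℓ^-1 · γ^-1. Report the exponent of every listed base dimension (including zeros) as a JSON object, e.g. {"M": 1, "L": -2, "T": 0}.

Exponent matrix [L,Θ,T] × [ΔT,Q,ℓ,γ]:
  L: [ 0  3  1  0]
  Θ: [ 1  0  0  0]
  T: [ 0 -1  0 -1]
  [L]: (1)·0+(-2)·3+(-1)·1+(-1)·0 = -7
  [Θ]: (1)·1+(-2)·0+(-1)·0+(-1)·0 = 1
  [T]: (1)·0+(-2)·-1+(-1)·0+(-1)·-1 = 3
⇒ L^-7 Θ T^3

{"L": -7, "Θ": 1, "T": 3}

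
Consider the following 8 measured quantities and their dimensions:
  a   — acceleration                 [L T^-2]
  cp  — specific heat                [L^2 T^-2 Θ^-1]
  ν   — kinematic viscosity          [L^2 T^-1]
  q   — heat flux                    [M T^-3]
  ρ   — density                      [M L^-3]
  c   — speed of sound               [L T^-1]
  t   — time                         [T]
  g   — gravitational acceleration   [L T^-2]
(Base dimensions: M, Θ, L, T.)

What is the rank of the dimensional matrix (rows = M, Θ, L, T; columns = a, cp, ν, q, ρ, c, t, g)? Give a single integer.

4

Write exponents as rows M,Θ,L,T / cols a,cp,ν,q,ρ,c,t,g:
  M: [ 0  0  0  1  1  0  0  0]
  Θ: [ 0 -1  0  0  0  0  0  0]
  L: [ 1  2  2  0 -3  1  0  1]
  T: [-2 -2 -1 -3  0 -1  1 -2]
RREF → pivots at {a,cp,ν,q} ⇒ r = 4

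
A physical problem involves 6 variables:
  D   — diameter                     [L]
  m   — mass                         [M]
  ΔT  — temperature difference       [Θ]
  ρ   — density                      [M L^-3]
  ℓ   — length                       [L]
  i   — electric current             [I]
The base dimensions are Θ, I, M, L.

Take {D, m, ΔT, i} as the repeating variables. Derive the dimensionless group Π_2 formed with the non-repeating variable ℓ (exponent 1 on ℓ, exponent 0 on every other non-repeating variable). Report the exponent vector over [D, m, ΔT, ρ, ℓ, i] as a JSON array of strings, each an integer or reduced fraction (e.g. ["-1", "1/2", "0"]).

Write exponents as rows Θ,I,M,L / cols D,m,ΔT,ρ,ℓ,i:
  Θ: [ 0  0  1  0  0  0]
  I: [ 0  0  0  0  0  1]
  M: [ 0  1  0  1  0  0]
  L: [ 1  0  0 -3  1  0]
RREF → pivots at {D,m,ΔT,i} ⇒ r = 4
Repeat: D,m,ΔT,i; free: ρ,ℓ
RREF:
  r0: [   1    0    0   -3    1    0]
  r1: [   0    1    0    1    0    0]
  r2: [   0    0    1    0    0    0]
  r3: [   0    0    0    0    0    1]
Fix exponent of ℓ at 1, ρ at 0; solve each RREF row for its pivot's exponent:
  r0: exp(D) + (1)·1 = 0 ⇒ exp(D) = -1
  r1: exp(m) + (0)·1 = 0 ⇒ exp(m) = 0
  r2: exp(ΔT) + (0)·1 = 0 ⇒ exp(ΔT) = 0
  r3: exp(i) + (0)·1 = 0 ⇒ exp(i) = 0
Π_2 = D^-1 · ℓ

["-1", "0", "0", "0", "1", "0"]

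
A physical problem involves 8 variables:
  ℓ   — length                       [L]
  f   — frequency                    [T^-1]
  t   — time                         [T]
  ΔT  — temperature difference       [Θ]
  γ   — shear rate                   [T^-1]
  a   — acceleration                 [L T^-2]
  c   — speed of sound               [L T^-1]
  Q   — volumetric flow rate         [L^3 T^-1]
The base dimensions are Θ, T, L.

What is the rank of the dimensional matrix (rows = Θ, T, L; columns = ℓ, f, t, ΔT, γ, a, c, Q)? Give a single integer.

Write exponents as rows Θ,T,L / cols ℓ,f,t,ΔT,γ,a,c,Q:
  Θ: [ 0  0  0  1  0  0  0  0]
  T: [ 0 -1  1  0 -1 -2 -1 -1]
  L: [ 1  0  0  0  0  1  1  3]
Row reduction gives pivot columns ℓ,f,ΔT; rank = 3

3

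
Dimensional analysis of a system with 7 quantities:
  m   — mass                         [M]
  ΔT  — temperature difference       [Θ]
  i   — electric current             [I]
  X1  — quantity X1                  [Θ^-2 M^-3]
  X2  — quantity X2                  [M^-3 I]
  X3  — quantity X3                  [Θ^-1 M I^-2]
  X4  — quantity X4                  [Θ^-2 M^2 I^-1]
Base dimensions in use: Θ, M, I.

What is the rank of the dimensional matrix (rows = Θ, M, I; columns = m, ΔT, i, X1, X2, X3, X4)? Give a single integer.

3

Write exponents as rows Θ,M,I / cols m,ΔT,i,X1,X2,X3,X4:
  Θ: [ 0  1  0 -2  0 -1 -2]
  M: [ 1  0  0 -3 -3  1  2]
  I: [ 0  0  1  0  1 -2 -1]
Row reduction gives pivot columns m,ΔT,i; rank = 3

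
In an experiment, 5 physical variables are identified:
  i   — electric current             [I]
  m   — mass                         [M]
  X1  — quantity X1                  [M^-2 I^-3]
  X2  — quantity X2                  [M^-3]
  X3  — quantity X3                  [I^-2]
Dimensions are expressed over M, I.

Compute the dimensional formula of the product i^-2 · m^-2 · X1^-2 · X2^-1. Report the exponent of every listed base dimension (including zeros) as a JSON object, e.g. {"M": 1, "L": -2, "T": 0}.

{"M": 5, "I": 4}

Exponent matrix [M,I] × [i,m,X1,X2,X3]:
  M: [ 0  1 -2 -3  0]
  I: [ 1  0 -3  0 -2]
  [M]: (-2)·0+(-2)·1+(-2)·-2+(-1)·-3 = 5
  [I]: (-2)·1+(-2)·0+(-2)·-3+(-1)·0 = 4
⇒ M^5 I^4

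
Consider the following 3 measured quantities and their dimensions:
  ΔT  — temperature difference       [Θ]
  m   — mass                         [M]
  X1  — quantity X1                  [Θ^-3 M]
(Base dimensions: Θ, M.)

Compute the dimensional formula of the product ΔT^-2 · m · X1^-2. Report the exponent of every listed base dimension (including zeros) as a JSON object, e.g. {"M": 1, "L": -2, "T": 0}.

{"Θ": 4, "M": -1}

Exponent matrix [Θ,M] × [ΔT,m,X1]:
  Θ: [ 1  0 -3]
  M: [ 0  1  1]
  [Θ]: (-2)·1+(1)·0+(-2)·-3 = 4
  [M]: (-2)·0+(1)·1+(-2)·1 = -1
⇒ Θ^4 M^-1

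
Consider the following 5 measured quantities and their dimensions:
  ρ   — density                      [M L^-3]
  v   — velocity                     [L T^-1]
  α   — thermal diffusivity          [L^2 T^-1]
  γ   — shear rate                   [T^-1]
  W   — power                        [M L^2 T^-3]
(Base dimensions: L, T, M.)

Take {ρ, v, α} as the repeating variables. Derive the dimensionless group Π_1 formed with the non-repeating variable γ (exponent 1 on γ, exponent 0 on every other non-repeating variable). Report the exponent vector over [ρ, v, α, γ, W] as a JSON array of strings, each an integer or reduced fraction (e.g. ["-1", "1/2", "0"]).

Write exponents as rows L,T,M / cols ρ,v,α,γ,W:
  L: [-3  1  2  0  2]
  T: [ 0 -1 -1 -1 -3]
  M: [ 1  0  0  0  1]
Echelon form has 3 nonzero rows (pivots: ρ,v,α)
Repeat: ρ,v,α; free: γ,W
RREF:
  r0: [   1    0    0    0    1]
  r1: [   0    1    0    2    1]
  r2: [   0    0    1   -1    2]
Fix exponent of γ at 1, W at 0; solve each RREF row for its pivot's exponent:
  r0: exp(ρ) + (0)·1 = 0 ⇒ exp(ρ) = 0
  r1: exp(v) + (2)·1 = 0 ⇒ exp(v) = -2
  r2: exp(α) + (-1)·1 = 0 ⇒ exp(α) = 1
Π_1 = v^-2 · α · γ

["0", "-2", "1", "1", "0"]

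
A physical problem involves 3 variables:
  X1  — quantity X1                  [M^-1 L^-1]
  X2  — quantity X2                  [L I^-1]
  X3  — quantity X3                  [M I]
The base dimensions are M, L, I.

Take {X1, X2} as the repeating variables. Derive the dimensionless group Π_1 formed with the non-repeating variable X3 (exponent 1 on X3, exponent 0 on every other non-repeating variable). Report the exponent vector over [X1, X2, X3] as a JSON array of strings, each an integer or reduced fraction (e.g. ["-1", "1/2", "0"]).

Write exponents as rows M,L,I / cols X1,X2,X3:
  M: [-1  0  1]
  L: [-1  1  0]
  I: [ 0 -1  1]
Row reduction gives pivot columns X1,X2; rank = 2
Repeat: X1,X2; free: X3
RREF:
  r0: [   1    0   -1]
  r1: [   0    1   -1]
  r2: [   0    0    0]
Fix exponent of X3 at 1; solve each RREF row for its pivot's exponent:
  r0: exp(X1) + (-1)·1 = 0 ⇒ exp(X1) = 1
  r1: exp(X2) + (-1)·1 = 0 ⇒ exp(X2) = 1
Π_1 = X1 · X2 · X3

["1", "1", "1"]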